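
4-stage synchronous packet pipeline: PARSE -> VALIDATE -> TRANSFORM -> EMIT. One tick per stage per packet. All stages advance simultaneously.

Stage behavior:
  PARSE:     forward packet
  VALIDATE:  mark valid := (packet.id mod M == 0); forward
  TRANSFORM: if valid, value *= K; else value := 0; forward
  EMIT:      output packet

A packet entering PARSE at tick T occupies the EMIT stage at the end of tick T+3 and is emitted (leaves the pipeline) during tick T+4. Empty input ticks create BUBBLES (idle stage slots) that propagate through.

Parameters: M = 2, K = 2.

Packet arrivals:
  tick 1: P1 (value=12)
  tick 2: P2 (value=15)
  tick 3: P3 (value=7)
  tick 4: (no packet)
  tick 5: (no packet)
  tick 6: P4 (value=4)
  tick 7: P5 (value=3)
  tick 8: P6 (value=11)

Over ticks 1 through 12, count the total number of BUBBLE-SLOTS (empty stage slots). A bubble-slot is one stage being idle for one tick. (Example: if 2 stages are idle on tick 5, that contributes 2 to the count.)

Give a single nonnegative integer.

Answer: 24

Derivation:
Tick 1: [PARSE:P1(v=12,ok=F), VALIDATE:-, TRANSFORM:-, EMIT:-] out:-; bubbles=3
Tick 2: [PARSE:P2(v=15,ok=F), VALIDATE:P1(v=12,ok=F), TRANSFORM:-, EMIT:-] out:-; bubbles=2
Tick 3: [PARSE:P3(v=7,ok=F), VALIDATE:P2(v=15,ok=T), TRANSFORM:P1(v=0,ok=F), EMIT:-] out:-; bubbles=1
Tick 4: [PARSE:-, VALIDATE:P3(v=7,ok=F), TRANSFORM:P2(v=30,ok=T), EMIT:P1(v=0,ok=F)] out:-; bubbles=1
Tick 5: [PARSE:-, VALIDATE:-, TRANSFORM:P3(v=0,ok=F), EMIT:P2(v=30,ok=T)] out:P1(v=0); bubbles=2
Tick 6: [PARSE:P4(v=4,ok=F), VALIDATE:-, TRANSFORM:-, EMIT:P3(v=0,ok=F)] out:P2(v=30); bubbles=2
Tick 7: [PARSE:P5(v=3,ok=F), VALIDATE:P4(v=4,ok=T), TRANSFORM:-, EMIT:-] out:P3(v=0); bubbles=2
Tick 8: [PARSE:P6(v=11,ok=F), VALIDATE:P5(v=3,ok=F), TRANSFORM:P4(v=8,ok=T), EMIT:-] out:-; bubbles=1
Tick 9: [PARSE:-, VALIDATE:P6(v=11,ok=T), TRANSFORM:P5(v=0,ok=F), EMIT:P4(v=8,ok=T)] out:-; bubbles=1
Tick 10: [PARSE:-, VALIDATE:-, TRANSFORM:P6(v=22,ok=T), EMIT:P5(v=0,ok=F)] out:P4(v=8); bubbles=2
Tick 11: [PARSE:-, VALIDATE:-, TRANSFORM:-, EMIT:P6(v=22,ok=T)] out:P5(v=0); bubbles=3
Tick 12: [PARSE:-, VALIDATE:-, TRANSFORM:-, EMIT:-] out:P6(v=22); bubbles=4
Total bubble-slots: 24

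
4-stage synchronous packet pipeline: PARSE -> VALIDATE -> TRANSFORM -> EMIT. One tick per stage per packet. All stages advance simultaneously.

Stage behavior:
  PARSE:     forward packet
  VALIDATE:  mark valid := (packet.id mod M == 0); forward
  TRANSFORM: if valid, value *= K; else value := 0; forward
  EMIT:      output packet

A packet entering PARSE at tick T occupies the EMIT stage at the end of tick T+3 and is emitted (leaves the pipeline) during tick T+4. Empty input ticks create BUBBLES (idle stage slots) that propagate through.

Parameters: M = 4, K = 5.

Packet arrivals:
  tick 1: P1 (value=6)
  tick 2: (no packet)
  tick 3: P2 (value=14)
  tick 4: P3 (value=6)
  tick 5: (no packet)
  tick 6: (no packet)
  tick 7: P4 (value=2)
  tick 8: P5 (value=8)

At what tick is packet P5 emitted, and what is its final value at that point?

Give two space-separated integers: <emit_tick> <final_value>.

Tick 1: [PARSE:P1(v=6,ok=F), VALIDATE:-, TRANSFORM:-, EMIT:-] out:-; in:P1
Tick 2: [PARSE:-, VALIDATE:P1(v=6,ok=F), TRANSFORM:-, EMIT:-] out:-; in:-
Tick 3: [PARSE:P2(v=14,ok=F), VALIDATE:-, TRANSFORM:P1(v=0,ok=F), EMIT:-] out:-; in:P2
Tick 4: [PARSE:P3(v=6,ok=F), VALIDATE:P2(v=14,ok=F), TRANSFORM:-, EMIT:P1(v=0,ok=F)] out:-; in:P3
Tick 5: [PARSE:-, VALIDATE:P3(v=6,ok=F), TRANSFORM:P2(v=0,ok=F), EMIT:-] out:P1(v=0); in:-
Tick 6: [PARSE:-, VALIDATE:-, TRANSFORM:P3(v=0,ok=F), EMIT:P2(v=0,ok=F)] out:-; in:-
Tick 7: [PARSE:P4(v=2,ok=F), VALIDATE:-, TRANSFORM:-, EMIT:P3(v=0,ok=F)] out:P2(v=0); in:P4
Tick 8: [PARSE:P5(v=8,ok=F), VALIDATE:P4(v=2,ok=T), TRANSFORM:-, EMIT:-] out:P3(v=0); in:P5
Tick 9: [PARSE:-, VALIDATE:P5(v=8,ok=F), TRANSFORM:P4(v=10,ok=T), EMIT:-] out:-; in:-
Tick 10: [PARSE:-, VALIDATE:-, TRANSFORM:P5(v=0,ok=F), EMIT:P4(v=10,ok=T)] out:-; in:-
Tick 11: [PARSE:-, VALIDATE:-, TRANSFORM:-, EMIT:P5(v=0,ok=F)] out:P4(v=10); in:-
Tick 12: [PARSE:-, VALIDATE:-, TRANSFORM:-, EMIT:-] out:P5(v=0); in:-
P5: arrives tick 8, valid=False (id=5, id%4=1), emit tick 12, final value 0

Answer: 12 0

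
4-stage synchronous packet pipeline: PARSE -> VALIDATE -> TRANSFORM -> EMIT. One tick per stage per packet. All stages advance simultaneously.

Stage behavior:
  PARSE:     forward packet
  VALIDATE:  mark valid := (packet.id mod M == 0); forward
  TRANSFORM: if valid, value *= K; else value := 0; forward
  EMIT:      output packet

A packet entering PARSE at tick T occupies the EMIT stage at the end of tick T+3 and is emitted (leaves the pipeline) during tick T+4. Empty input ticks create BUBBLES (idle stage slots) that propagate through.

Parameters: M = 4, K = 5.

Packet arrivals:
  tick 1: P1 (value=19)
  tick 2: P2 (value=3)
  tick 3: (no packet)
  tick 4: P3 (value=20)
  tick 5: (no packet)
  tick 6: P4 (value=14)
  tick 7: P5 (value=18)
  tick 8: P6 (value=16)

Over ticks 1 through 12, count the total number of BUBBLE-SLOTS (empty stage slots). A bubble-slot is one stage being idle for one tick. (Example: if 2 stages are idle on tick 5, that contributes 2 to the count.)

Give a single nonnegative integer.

Answer: 24

Derivation:
Tick 1: [PARSE:P1(v=19,ok=F), VALIDATE:-, TRANSFORM:-, EMIT:-] out:-; bubbles=3
Tick 2: [PARSE:P2(v=3,ok=F), VALIDATE:P1(v=19,ok=F), TRANSFORM:-, EMIT:-] out:-; bubbles=2
Tick 3: [PARSE:-, VALIDATE:P2(v=3,ok=F), TRANSFORM:P1(v=0,ok=F), EMIT:-] out:-; bubbles=2
Tick 4: [PARSE:P3(v=20,ok=F), VALIDATE:-, TRANSFORM:P2(v=0,ok=F), EMIT:P1(v=0,ok=F)] out:-; bubbles=1
Tick 5: [PARSE:-, VALIDATE:P3(v=20,ok=F), TRANSFORM:-, EMIT:P2(v=0,ok=F)] out:P1(v=0); bubbles=2
Tick 6: [PARSE:P4(v=14,ok=F), VALIDATE:-, TRANSFORM:P3(v=0,ok=F), EMIT:-] out:P2(v=0); bubbles=2
Tick 7: [PARSE:P5(v=18,ok=F), VALIDATE:P4(v=14,ok=T), TRANSFORM:-, EMIT:P3(v=0,ok=F)] out:-; bubbles=1
Tick 8: [PARSE:P6(v=16,ok=F), VALIDATE:P5(v=18,ok=F), TRANSFORM:P4(v=70,ok=T), EMIT:-] out:P3(v=0); bubbles=1
Tick 9: [PARSE:-, VALIDATE:P6(v=16,ok=F), TRANSFORM:P5(v=0,ok=F), EMIT:P4(v=70,ok=T)] out:-; bubbles=1
Tick 10: [PARSE:-, VALIDATE:-, TRANSFORM:P6(v=0,ok=F), EMIT:P5(v=0,ok=F)] out:P4(v=70); bubbles=2
Tick 11: [PARSE:-, VALIDATE:-, TRANSFORM:-, EMIT:P6(v=0,ok=F)] out:P5(v=0); bubbles=3
Tick 12: [PARSE:-, VALIDATE:-, TRANSFORM:-, EMIT:-] out:P6(v=0); bubbles=4
Total bubble-slots: 24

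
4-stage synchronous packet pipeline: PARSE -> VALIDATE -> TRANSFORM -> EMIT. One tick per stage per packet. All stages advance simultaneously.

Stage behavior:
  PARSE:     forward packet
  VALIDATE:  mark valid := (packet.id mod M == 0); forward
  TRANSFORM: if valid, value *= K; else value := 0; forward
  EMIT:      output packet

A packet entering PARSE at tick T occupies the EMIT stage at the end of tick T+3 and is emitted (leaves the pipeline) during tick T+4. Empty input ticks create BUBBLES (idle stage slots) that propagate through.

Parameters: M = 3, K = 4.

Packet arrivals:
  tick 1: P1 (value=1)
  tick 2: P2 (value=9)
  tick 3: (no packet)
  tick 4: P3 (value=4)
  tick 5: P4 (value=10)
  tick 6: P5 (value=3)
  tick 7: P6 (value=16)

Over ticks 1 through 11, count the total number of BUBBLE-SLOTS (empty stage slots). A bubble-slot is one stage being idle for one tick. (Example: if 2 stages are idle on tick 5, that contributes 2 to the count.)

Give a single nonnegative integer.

Answer: 20

Derivation:
Tick 1: [PARSE:P1(v=1,ok=F), VALIDATE:-, TRANSFORM:-, EMIT:-] out:-; bubbles=3
Tick 2: [PARSE:P2(v=9,ok=F), VALIDATE:P1(v=1,ok=F), TRANSFORM:-, EMIT:-] out:-; bubbles=2
Tick 3: [PARSE:-, VALIDATE:P2(v=9,ok=F), TRANSFORM:P1(v=0,ok=F), EMIT:-] out:-; bubbles=2
Tick 4: [PARSE:P3(v=4,ok=F), VALIDATE:-, TRANSFORM:P2(v=0,ok=F), EMIT:P1(v=0,ok=F)] out:-; bubbles=1
Tick 5: [PARSE:P4(v=10,ok=F), VALIDATE:P3(v=4,ok=T), TRANSFORM:-, EMIT:P2(v=0,ok=F)] out:P1(v=0); bubbles=1
Tick 6: [PARSE:P5(v=3,ok=F), VALIDATE:P4(v=10,ok=F), TRANSFORM:P3(v=16,ok=T), EMIT:-] out:P2(v=0); bubbles=1
Tick 7: [PARSE:P6(v=16,ok=F), VALIDATE:P5(v=3,ok=F), TRANSFORM:P4(v=0,ok=F), EMIT:P3(v=16,ok=T)] out:-; bubbles=0
Tick 8: [PARSE:-, VALIDATE:P6(v=16,ok=T), TRANSFORM:P5(v=0,ok=F), EMIT:P4(v=0,ok=F)] out:P3(v=16); bubbles=1
Tick 9: [PARSE:-, VALIDATE:-, TRANSFORM:P6(v=64,ok=T), EMIT:P5(v=0,ok=F)] out:P4(v=0); bubbles=2
Tick 10: [PARSE:-, VALIDATE:-, TRANSFORM:-, EMIT:P6(v=64,ok=T)] out:P5(v=0); bubbles=3
Tick 11: [PARSE:-, VALIDATE:-, TRANSFORM:-, EMIT:-] out:P6(v=64); bubbles=4
Total bubble-slots: 20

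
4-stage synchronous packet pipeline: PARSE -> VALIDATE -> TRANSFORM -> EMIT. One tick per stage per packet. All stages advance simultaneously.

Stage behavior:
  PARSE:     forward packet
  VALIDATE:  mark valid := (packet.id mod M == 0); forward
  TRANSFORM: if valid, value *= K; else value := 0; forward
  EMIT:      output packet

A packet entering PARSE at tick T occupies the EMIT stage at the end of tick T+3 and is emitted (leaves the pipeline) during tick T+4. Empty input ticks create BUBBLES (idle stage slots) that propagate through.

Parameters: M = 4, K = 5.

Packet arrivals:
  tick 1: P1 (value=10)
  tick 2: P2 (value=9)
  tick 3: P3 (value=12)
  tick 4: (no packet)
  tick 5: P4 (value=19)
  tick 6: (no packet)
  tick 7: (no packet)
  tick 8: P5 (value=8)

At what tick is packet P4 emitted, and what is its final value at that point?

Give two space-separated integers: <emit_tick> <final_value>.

Tick 1: [PARSE:P1(v=10,ok=F), VALIDATE:-, TRANSFORM:-, EMIT:-] out:-; in:P1
Tick 2: [PARSE:P2(v=9,ok=F), VALIDATE:P1(v=10,ok=F), TRANSFORM:-, EMIT:-] out:-; in:P2
Tick 3: [PARSE:P3(v=12,ok=F), VALIDATE:P2(v=9,ok=F), TRANSFORM:P1(v=0,ok=F), EMIT:-] out:-; in:P3
Tick 4: [PARSE:-, VALIDATE:P3(v=12,ok=F), TRANSFORM:P2(v=0,ok=F), EMIT:P1(v=0,ok=F)] out:-; in:-
Tick 5: [PARSE:P4(v=19,ok=F), VALIDATE:-, TRANSFORM:P3(v=0,ok=F), EMIT:P2(v=0,ok=F)] out:P1(v=0); in:P4
Tick 6: [PARSE:-, VALIDATE:P4(v=19,ok=T), TRANSFORM:-, EMIT:P3(v=0,ok=F)] out:P2(v=0); in:-
Tick 7: [PARSE:-, VALIDATE:-, TRANSFORM:P4(v=95,ok=T), EMIT:-] out:P3(v=0); in:-
Tick 8: [PARSE:P5(v=8,ok=F), VALIDATE:-, TRANSFORM:-, EMIT:P4(v=95,ok=T)] out:-; in:P5
Tick 9: [PARSE:-, VALIDATE:P5(v=8,ok=F), TRANSFORM:-, EMIT:-] out:P4(v=95); in:-
Tick 10: [PARSE:-, VALIDATE:-, TRANSFORM:P5(v=0,ok=F), EMIT:-] out:-; in:-
Tick 11: [PARSE:-, VALIDATE:-, TRANSFORM:-, EMIT:P5(v=0,ok=F)] out:-; in:-
Tick 12: [PARSE:-, VALIDATE:-, TRANSFORM:-, EMIT:-] out:P5(v=0); in:-
P4: arrives tick 5, valid=True (id=4, id%4=0), emit tick 9, final value 95

Answer: 9 95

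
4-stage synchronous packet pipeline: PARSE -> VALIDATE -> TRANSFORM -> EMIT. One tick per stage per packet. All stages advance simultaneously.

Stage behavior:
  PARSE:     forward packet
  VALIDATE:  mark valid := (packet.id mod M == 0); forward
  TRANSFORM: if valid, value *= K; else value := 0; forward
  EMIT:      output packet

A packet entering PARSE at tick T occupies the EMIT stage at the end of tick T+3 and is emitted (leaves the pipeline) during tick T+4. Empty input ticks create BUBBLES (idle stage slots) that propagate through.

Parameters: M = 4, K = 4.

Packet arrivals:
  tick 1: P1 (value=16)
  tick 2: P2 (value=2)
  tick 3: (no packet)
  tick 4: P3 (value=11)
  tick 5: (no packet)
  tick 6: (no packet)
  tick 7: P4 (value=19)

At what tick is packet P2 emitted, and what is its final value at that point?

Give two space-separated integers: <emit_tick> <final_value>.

Answer: 6 0

Derivation:
Tick 1: [PARSE:P1(v=16,ok=F), VALIDATE:-, TRANSFORM:-, EMIT:-] out:-; in:P1
Tick 2: [PARSE:P2(v=2,ok=F), VALIDATE:P1(v=16,ok=F), TRANSFORM:-, EMIT:-] out:-; in:P2
Tick 3: [PARSE:-, VALIDATE:P2(v=2,ok=F), TRANSFORM:P1(v=0,ok=F), EMIT:-] out:-; in:-
Tick 4: [PARSE:P3(v=11,ok=F), VALIDATE:-, TRANSFORM:P2(v=0,ok=F), EMIT:P1(v=0,ok=F)] out:-; in:P3
Tick 5: [PARSE:-, VALIDATE:P3(v=11,ok=F), TRANSFORM:-, EMIT:P2(v=0,ok=F)] out:P1(v=0); in:-
Tick 6: [PARSE:-, VALIDATE:-, TRANSFORM:P3(v=0,ok=F), EMIT:-] out:P2(v=0); in:-
Tick 7: [PARSE:P4(v=19,ok=F), VALIDATE:-, TRANSFORM:-, EMIT:P3(v=0,ok=F)] out:-; in:P4
Tick 8: [PARSE:-, VALIDATE:P4(v=19,ok=T), TRANSFORM:-, EMIT:-] out:P3(v=0); in:-
Tick 9: [PARSE:-, VALIDATE:-, TRANSFORM:P4(v=76,ok=T), EMIT:-] out:-; in:-
Tick 10: [PARSE:-, VALIDATE:-, TRANSFORM:-, EMIT:P4(v=76,ok=T)] out:-; in:-
Tick 11: [PARSE:-, VALIDATE:-, TRANSFORM:-, EMIT:-] out:P4(v=76); in:-
P2: arrives tick 2, valid=False (id=2, id%4=2), emit tick 6, final value 0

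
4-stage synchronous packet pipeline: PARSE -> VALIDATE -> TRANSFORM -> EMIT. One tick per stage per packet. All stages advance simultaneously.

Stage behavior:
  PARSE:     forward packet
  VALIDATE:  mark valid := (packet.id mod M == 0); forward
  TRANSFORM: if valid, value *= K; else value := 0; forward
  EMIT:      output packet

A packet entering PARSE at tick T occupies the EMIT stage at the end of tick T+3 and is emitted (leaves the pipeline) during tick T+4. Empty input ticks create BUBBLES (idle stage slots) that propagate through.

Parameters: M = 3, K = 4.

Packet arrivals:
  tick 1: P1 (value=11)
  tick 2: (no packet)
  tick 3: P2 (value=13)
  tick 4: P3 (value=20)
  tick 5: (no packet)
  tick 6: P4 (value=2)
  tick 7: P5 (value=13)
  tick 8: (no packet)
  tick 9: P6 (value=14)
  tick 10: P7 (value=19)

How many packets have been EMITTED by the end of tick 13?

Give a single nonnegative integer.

Tick 1: [PARSE:P1(v=11,ok=F), VALIDATE:-, TRANSFORM:-, EMIT:-] out:-; in:P1
Tick 2: [PARSE:-, VALIDATE:P1(v=11,ok=F), TRANSFORM:-, EMIT:-] out:-; in:-
Tick 3: [PARSE:P2(v=13,ok=F), VALIDATE:-, TRANSFORM:P1(v=0,ok=F), EMIT:-] out:-; in:P2
Tick 4: [PARSE:P3(v=20,ok=F), VALIDATE:P2(v=13,ok=F), TRANSFORM:-, EMIT:P1(v=0,ok=F)] out:-; in:P3
Tick 5: [PARSE:-, VALIDATE:P3(v=20,ok=T), TRANSFORM:P2(v=0,ok=F), EMIT:-] out:P1(v=0); in:-
Tick 6: [PARSE:P4(v=2,ok=F), VALIDATE:-, TRANSFORM:P3(v=80,ok=T), EMIT:P2(v=0,ok=F)] out:-; in:P4
Tick 7: [PARSE:P5(v=13,ok=F), VALIDATE:P4(v=2,ok=F), TRANSFORM:-, EMIT:P3(v=80,ok=T)] out:P2(v=0); in:P5
Tick 8: [PARSE:-, VALIDATE:P5(v=13,ok=F), TRANSFORM:P4(v=0,ok=F), EMIT:-] out:P3(v=80); in:-
Tick 9: [PARSE:P6(v=14,ok=F), VALIDATE:-, TRANSFORM:P5(v=0,ok=F), EMIT:P4(v=0,ok=F)] out:-; in:P6
Tick 10: [PARSE:P7(v=19,ok=F), VALIDATE:P6(v=14,ok=T), TRANSFORM:-, EMIT:P5(v=0,ok=F)] out:P4(v=0); in:P7
Tick 11: [PARSE:-, VALIDATE:P7(v=19,ok=F), TRANSFORM:P6(v=56,ok=T), EMIT:-] out:P5(v=0); in:-
Tick 12: [PARSE:-, VALIDATE:-, TRANSFORM:P7(v=0,ok=F), EMIT:P6(v=56,ok=T)] out:-; in:-
Tick 13: [PARSE:-, VALIDATE:-, TRANSFORM:-, EMIT:P7(v=0,ok=F)] out:P6(v=56); in:-
Emitted by tick 13: ['P1', 'P2', 'P3', 'P4', 'P5', 'P6']

Answer: 6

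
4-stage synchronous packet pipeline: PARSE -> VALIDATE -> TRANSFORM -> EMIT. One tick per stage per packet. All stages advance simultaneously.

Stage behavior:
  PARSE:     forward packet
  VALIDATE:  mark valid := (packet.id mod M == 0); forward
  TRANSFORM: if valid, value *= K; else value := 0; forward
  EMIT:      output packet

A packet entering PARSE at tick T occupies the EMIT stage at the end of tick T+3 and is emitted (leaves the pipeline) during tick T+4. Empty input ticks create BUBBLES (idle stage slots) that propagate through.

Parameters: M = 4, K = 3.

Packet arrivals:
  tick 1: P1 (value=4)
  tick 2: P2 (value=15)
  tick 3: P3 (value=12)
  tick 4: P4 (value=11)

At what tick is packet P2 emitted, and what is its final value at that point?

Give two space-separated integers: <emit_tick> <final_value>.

Tick 1: [PARSE:P1(v=4,ok=F), VALIDATE:-, TRANSFORM:-, EMIT:-] out:-; in:P1
Tick 2: [PARSE:P2(v=15,ok=F), VALIDATE:P1(v=4,ok=F), TRANSFORM:-, EMIT:-] out:-; in:P2
Tick 3: [PARSE:P3(v=12,ok=F), VALIDATE:P2(v=15,ok=F), TRANSFORM:P1(v=0,ok=F), EMIT:-] out:-; in:P3
Tick 4: [PARSE:P4(v=11,ok=F), VALIDATE:P3(v=12,ok=F), TRANSFORM:P2(v=0,ok=F), EMIT:P1(v=0,ok=F)] out:-; in:P4
Tick 5: [PARSE:-, VALIDATE:P4(v=11,ok=T), TRANSFORM:P3(v=0,ok=F), EMIT:P2(v=0,ok=F)] out:P1(v=0); in:-
Tick 6: [PARSE:-, VALIDATE:-, TRANSFORM:P4(v=33,ok=T), EMIT:P3(v=0,ok=F)] out:P2(v=0); in:-
Tick 7: [PARSE:-, VALIDATE:-, TRANSFORM:-, EMIT:P4(v=33,ok=T)] out:P3(v=0); in:-
Tick 8: [PARSE:-, VALIDATE:-, TRANSFORM:-, EMIT:-] out:P4(v=33); in:-
P2: arrives tick 2, valid=False (id=2, id%4=2), emit tick 6, final value 0

Answer: 6 0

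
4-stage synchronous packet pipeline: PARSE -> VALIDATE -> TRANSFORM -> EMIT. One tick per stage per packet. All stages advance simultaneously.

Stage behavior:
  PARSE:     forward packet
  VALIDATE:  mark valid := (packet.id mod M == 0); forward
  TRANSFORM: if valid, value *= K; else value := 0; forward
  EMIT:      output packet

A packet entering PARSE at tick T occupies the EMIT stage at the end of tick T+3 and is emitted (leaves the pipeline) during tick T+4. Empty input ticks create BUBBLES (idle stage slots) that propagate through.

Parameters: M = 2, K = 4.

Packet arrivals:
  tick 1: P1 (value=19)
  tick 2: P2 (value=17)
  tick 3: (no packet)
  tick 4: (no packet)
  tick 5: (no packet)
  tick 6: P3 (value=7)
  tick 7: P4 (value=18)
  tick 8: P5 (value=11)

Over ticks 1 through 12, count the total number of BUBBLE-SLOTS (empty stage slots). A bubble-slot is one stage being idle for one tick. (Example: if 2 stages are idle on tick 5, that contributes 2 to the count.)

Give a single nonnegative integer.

Tick 1: [PARSE:P1(v=19,ok=F), VALIDATE:-, TRANSFORM:-, EMIT:-] out:-; bubbles=3
Tick 2: [PARSE:P2(v=17,ok=F), VALIDATE:P1(v=19,ok=F), TRANSFORM:-, EMIT:-] out:-; bubbles=2
Tick 3: [PARSE:-, VALIDATE:P2(v=17,ok=T), TRANSFORM:P1(v=0,ok=F), EMIT:-] out:-; bubbles=2
Tick 4: [PARSE:-, VALIDATE:-, TRANSFORM:P2(v=68,ok=T), EMIT:P1(v=0,ok=F)] out:-; bubbles=2
Tick 5: [PARSE:-, VALIDATE:-, TRANSFORM:-, EMIT:P2(v=68,ok=T)] out:P1(v=0); bubbles=3
Tick 6: [PARSE:P3(v=7,ok=F), VALIDATE:-, TRANSFORM:-, EMIT:-] out:P2(v=68); bubbles=3
Tick 7: [PARSE:P4(v=18,ok=F), VALIDATE:P3(v=7,ok=F), TRANSFORM:-, EMIT:-] out:-; bubbles=2
Tick 8: [PARSE:P5(v=11,ok=F), VALIDATE:P4(v=18,ok=T), TRANSFORM:P3(v=0,ok=F), EMIT:-] out:-; bubbles=1
Tick 9: [PARSE:-, VALIDATE:P5(v=11,ok=F), TRANSFORM:P4(v=72,ok=T), EMIT:P3(v=0,ok=F)] out:-; bubbles=1
Tick 10: [PARSE:-, VALIDATE:-, TRANSFORM:P5(v=0,ok=F), EMIT:P4(v=72,ok=T)] out:P3(v=0); bubbles=2
Tick 11: [PARSE:-, VALIDATE:-, TRANSFORM:-, EMIT:P5(v=0,ok=F)] out:P4(v=72); bubbles=3
Tick 12: [PARSE:-, VALIDATE:-, TRANSFORM:-, EMIT:-] out:P5(v=0); bubbles=4
Total bubble-slots: 28

Answer: 28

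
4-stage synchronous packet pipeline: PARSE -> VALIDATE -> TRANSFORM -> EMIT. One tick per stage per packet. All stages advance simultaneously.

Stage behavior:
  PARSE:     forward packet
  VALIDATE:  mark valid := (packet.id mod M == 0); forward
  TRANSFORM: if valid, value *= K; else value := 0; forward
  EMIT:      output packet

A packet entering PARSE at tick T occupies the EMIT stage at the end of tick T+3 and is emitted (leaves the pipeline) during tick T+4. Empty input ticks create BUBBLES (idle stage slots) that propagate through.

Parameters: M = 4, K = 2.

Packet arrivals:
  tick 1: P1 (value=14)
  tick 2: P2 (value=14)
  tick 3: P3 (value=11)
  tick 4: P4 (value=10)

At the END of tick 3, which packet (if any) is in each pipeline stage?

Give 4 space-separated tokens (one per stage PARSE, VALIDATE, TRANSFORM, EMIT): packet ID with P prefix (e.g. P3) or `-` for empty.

Tick 1: [PARSE:P1(v=14,ok=F), VALIDATE:-, TRANSFORM:-, EMIT:-] out:-; in:P1
Tick 2: [PARSE:P2(v=14,ok=F), VALIDATE:P1(v=14,ok=F), TRANSFORM:-, EMIT:-] out:-; in:P2
Tick 3: [PARSE:P3(v=11,ok=F), VALIDATE:P2(v=14,ok=F), TRANSFORM:P1(v=0,ok=F), EMIT:-] out:-; in:P3
At end of tick 3: ['P3', 'P2', 'P1', '-']

Answer: P3 P2 P1 -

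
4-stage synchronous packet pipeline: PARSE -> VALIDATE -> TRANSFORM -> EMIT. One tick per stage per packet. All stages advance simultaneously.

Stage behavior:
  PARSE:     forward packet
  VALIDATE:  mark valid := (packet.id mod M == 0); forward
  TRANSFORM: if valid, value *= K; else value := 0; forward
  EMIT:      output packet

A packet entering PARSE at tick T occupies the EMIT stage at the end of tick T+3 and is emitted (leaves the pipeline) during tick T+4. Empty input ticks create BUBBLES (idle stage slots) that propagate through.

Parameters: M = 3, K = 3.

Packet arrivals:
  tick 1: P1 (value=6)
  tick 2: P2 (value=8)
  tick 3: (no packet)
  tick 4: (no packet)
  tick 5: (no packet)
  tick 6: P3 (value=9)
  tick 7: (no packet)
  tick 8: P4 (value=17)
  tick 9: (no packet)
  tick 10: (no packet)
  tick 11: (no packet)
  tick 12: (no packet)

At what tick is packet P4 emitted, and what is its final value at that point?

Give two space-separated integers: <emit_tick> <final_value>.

Tick 1: [PARSE:P1(v=6,ok=F), VALIDATE:-, TRANSFORM:-, EMIT:-] out:-; in:P1
Tick 2: [PARSE:P2(v=8,ok=F), VALIDATE:P1(v=6,ok=F), TRANSFORM:-, EMIT:-] out:-; in:P2
Tick 3: [PARSE:-, VALIDATE:P2(v=8,ok=F), TRANSFORM:P1(v=0,ok=F), EMIT:-] out:-; in:-
Tick 4: [PARSE:-, VALIDATE:-, TRANSFORM:P2(v=0,ok=F), EMIT:P1(v=0,ok=F)] out:-; in:-
Tick 5: [PARSE:-, VALIDATE:-, TRANSFORM:-, EMIT:P2(v=0,ok=F)] out:P1(v=0); in:-
Tick 6: [PARSE:P3(v=9,ok=F), VALIDATE:-, TRANSFORM:-, EMIT:-] out:P2(v=0); in:P3
Tick 7: [PARSE:-, VALIDATE:P3(v=9,ok=T), TRANSFORM:-, EMIT:-] out:-; in:-
Tick 8: [PARSE:P4(v=17,ok=F), VALIDATE:-, TRANSFORM:P3(v=27,ok=T), EMIT:-] out:-; in:P4
Tick 9: [PARSE:-, VALIDATE:P4(v=17,ok=F), TRANSFORM:-, EMIT:P3(v=27,ok=T)] out:-; in:-
Tick 10: [PARSE:-, VALIDATE:-, TRANSFORM:P4(v=0,ok=F), EMIT:-] out:P3(v=27); in:-
Tick 11: [PARSE:-, VALIDATE:-, TRANSFORM:-, EMIT:P4(v=0,ok=F)] out:-; in:-
Tick 12: [PARSE:-, VALIDATE:-, TRANSFORM:-, EMIT:-] out:P4(v=0); in:-
Tick 13: [PARSE:-, VALIDATE:-, TRANSFORM:-, EMIT:-] out:-; in:-
Tick 14: [PARSE:-, VALIDATE:-, TRANSFORM:-, EMIT:-] out:-; in:-
Tick 15: [PARSE:-, VALIDATE:-, TRANSFORM:-, EMIT:-] out:-; in:-
Tick 16: [PARSE:-, VALIDATE:-, TRANSFORM:-, EMIT:-] out:-; in:-
P4: arrives tick 8, valid=False (id=4, id%3=1), emit tick 12, final value 0

Answer: 12 0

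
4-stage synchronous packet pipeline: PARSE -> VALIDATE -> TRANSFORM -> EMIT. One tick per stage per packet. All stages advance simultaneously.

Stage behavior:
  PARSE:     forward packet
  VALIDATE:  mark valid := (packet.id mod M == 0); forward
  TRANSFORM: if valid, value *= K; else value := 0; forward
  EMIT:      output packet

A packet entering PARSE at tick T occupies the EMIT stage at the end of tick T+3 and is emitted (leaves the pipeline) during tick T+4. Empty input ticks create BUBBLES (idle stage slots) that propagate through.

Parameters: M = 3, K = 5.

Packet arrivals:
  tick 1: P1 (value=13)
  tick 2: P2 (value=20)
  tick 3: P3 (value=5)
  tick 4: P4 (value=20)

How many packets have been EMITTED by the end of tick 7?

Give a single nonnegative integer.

Answer: 3

Derivation:
Tick 1: [PARSE:P1(v=13,ok=F), VALIDATE:-, TRANSFORM:-, EMIT:-] out:-; in:P1
Tick 2: [PARSE:P2(v=20,ok=F), VALIDATE:P1(v=13,ok=F), TRANSFORM:-, EMIT:-] out:-; in:P2
Tick 3: [PARSE:P3(v=5,ok=F), VALIDATE:P2(v=20,ok=F), TRANSFORM:P1(v=0,ok=F), EMIT:-] out:-; in:P3
Tick 4: [PARSE:P4(v=20,ok=F), VALIDATE:P3(v=5,ok=T), TRANSFORM:P2(v=0,ok=F), EMIT:P1(v=0,ok=F)] out:-; in:P4
Tick 5: [PARSE:-, VALIDATE:P4(v=20,ok=F), TRANSFORM:P3(v=25,ok=T), EMIT:P2(v=0,ok=F)] out:P1(v=0); in:-
Tick 6: [PARSE:-, VALIDATE:-, TRANSFORM:P4(v=0,ok=F), EMIT:P3(v=25,ok=T)] out:P2(v=0); in:-
Tick 7: [PARSE:-, VALIDATE:-, TRANSFORM:-, EMIT:P4(v=0,ok=F)] out:P3(v=25); in:-
Emitted by tick 7: ['P1', 'P2', 'P3']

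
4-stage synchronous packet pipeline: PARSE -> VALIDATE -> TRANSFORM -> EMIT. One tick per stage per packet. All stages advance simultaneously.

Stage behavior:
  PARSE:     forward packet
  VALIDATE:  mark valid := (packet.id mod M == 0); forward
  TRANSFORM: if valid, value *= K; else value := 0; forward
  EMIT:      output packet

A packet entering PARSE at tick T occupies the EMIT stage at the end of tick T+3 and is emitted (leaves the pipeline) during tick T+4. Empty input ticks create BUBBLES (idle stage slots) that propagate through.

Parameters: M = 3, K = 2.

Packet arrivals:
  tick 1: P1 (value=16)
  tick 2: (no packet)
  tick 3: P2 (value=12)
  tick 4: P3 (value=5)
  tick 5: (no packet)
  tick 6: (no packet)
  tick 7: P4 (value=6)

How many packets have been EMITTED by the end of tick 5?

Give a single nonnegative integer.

Answer: 1

Derivation:
Tick 1: [PARSE:P1(v=16,ok=F), VALIDATE:-, TRANSFORM:-, EMIT:-] out:-; in:P1
Tick 2: [PARSE:-, VALIDATE:P1(v=16,ok=F), TRANSFORM:-, EMIT:-] out:-; in:-
Tick 3: [PARSE:P2(v=12,ok=F), VALIDATE:-, TRANSFORM:P1(v=0,ok=F), EMIT:-] out:-; in:P2
Tick 4: [PARSE:P3(v=5,ok=F), VALIDATE:P2(v=12,ok=F), TRANSFORM:-, EMIT:P1(v=0,ok=F)] out:-; in:P3
Tick 5: [PARSE:-, VALIDATE:P3(v=5,ok=T), TRANSFORM:P2(v=0,ok=F), EMIT:-] out:P1(v=0); in:-
Emitted by tick 5: ['P1']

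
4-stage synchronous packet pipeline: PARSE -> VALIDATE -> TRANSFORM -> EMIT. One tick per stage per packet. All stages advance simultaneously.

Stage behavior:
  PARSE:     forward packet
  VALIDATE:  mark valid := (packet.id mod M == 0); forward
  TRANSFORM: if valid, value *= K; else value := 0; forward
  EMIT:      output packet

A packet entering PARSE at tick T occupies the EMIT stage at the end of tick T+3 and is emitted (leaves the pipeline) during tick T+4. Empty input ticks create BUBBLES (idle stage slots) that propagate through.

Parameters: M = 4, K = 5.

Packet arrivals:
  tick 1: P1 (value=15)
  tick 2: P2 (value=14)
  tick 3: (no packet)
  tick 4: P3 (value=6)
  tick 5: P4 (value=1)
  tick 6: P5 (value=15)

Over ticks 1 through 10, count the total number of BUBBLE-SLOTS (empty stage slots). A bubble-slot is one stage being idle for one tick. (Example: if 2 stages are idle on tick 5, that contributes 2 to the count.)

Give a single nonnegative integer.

Answer: 20

Derivation:
Tick 1: [PARSE:P1(v=15,ok=F), VALIDATE:-, TRANSFORM:-, EMIT:-] out:-; bubbles=3
Tick 2: [PARSE:P2(v=14,ok=F), VALIDATE:P1(v=15,ok=F), TRANSFORM:-, EMIT:-] out:-; bubbles=2
Tick 3: [PARSE:-, VALIDATE:P2(v=14,ok=F), TRANSFORM:P1(v=0,ok=F), EMIT:-] out:-; bubbles=2
Tick 4: [PARSE:P3(v=6,ok=F), VALIDATE:-, TRANSFORM:P2(v=0,ok=F), EMIT:P1(v=0,ok=F)] out:-; bubbles=1
Tick 5: [PARSE:P4(v=1,ok=F), VALIDATE:P3(v=6,ok=F), TRANSFORM:-, EMIT:P2(v=0,ok=F)] out:P1(v=0); bubbles=1
Tick 6: [PARSE:P5(v=15,ok=F), VALIDATE:P4(v=1,ok=T), TRANSFORM:P3(v=0,ok=F), EMIT:-] out:P2(v=0); bubbles=1
Tick 7: [PARSE:-, VALIDATE:P5(v=15,ok=F), TRANSFORM:P4(v=5,ok=T), EMIT:P3(v=0,ok=F)] out:-; bubbles=1
Tick 8: [PARSE:-, VALIDATE:-, TRANSFORM:P5(v=0,ok=F), EMIT:P4(v=5,ok=T)] out:P3(v=0); bubbles=2
Tick 9: [PARSE:-, VALIDATE:-, TRANSFORM:-, EMIT:P5(v=0,ok=F)] out:P4(v=5); bubbles=3
Tick 10: [PARSE:-, VALIDATE:-, TRANSFORM:-, EMIT:-] out:P5(v=0); bubbles=4
Total bubble-slots: 20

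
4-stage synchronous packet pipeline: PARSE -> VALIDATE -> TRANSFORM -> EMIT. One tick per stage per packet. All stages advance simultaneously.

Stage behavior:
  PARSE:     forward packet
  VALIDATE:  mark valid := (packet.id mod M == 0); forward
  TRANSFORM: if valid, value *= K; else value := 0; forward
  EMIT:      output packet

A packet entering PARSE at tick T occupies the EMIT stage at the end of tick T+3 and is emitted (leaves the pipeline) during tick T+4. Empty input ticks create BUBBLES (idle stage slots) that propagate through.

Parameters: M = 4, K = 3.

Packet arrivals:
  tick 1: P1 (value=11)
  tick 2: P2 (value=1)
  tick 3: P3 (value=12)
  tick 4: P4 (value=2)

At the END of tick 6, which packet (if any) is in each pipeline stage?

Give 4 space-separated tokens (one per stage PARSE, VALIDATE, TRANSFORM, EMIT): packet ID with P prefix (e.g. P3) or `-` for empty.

Answer: - - P4 P3

Derivation:
Tick 1: [PARSE:P1(v=11,ok=F), VALIDATE:-, TRANSFORM:-, EMIT:-] out:-; in:P1
Tick 2: [PARSE:P2(v=1,ok=F), VALIDATE:P1(v=11,ok=F), TRANSFORM:-, EMIT:-] out:-; in:P2
Tick 3: [PARSE:P3(v=12,ok=F), VALIDATE:P2(v=1,ok=F), TRANSFORM:P1(v=0,ok=F), EMIT:-] out:-; in:P3
Tick 4: [PARSE:P4(v=2,ok=F), VALIDATE:P3(v=12,ok=F), TRANSFORM:P2(v=0,ok=F), EMIT:P1(v=0,ok=F)] out:-; in:P4
Tick 5: [PARSE:-, VALIDATE:P4(v=2,ok=T), TRANSFORM:P3(v=0,ok=F), EMIT:P2(v=0,ok=F)] out:P1(v=0); in:-
Tick 6: [PARSE:-, VALIDATE:-, TRANSFORM:P4(v=6,ok=T), EMIT:P3(v=0,ok=F)] out:P2(v=0); in:-
At end of tick 6: ['-', '-', 'P4', 'P3']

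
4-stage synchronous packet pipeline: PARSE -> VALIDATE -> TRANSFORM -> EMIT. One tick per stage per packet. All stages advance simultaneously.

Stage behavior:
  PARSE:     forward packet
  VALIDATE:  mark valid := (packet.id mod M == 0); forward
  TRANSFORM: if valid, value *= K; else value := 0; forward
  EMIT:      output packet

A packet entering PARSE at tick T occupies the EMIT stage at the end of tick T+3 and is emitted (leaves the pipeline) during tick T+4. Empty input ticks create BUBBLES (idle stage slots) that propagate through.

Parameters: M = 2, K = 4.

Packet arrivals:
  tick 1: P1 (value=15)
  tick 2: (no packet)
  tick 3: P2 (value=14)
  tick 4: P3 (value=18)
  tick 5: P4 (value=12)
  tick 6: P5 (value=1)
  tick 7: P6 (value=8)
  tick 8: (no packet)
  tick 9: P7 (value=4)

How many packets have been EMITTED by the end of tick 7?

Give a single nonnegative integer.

Tick 1: [PARSE:P1(v=15,ok=F), VALIDATE:-, TRANSFORM:-, EMIT:-] out:-; in:P1
Tick 2: [PARSE:-, VALIDATE:P1(v=15,ok=F), TRANSFORM:-, EMIT:-] out:-; in:-
Tick 3: [PARSE:P2(v=14,ok=F), VALIDATE:-, TRANSFORM:P1(v=0,ok=F), EMIT:-] out:-; in:P2
Tick 4: [PARSE:P3(v=18,ok=F), VALIDATE:P2(v=14,ok=T), TRANSFORM:-, EMIT:P1(v=0,ok=F)] out:-; in:P3
Tick 5: [PARSE:P4(v=12,ok=F), VALIDATE:P3(v=18,ok=F), TRANSFORM:P2(v=56,ok=T), EMIT:-] out:P1(v=0); in:P4
Tick 6: [PARSE:P5(v=1,ok=F), VALIDATE:P4(v=12,ok=T), TRANSFORM:P3(v=0,ok=F), EMIT:P2(v=56,ok=T)] out:-; in:P5
Tick 7: [PARSE:P6(v=8,ok=F), VALIDATE:P5(v=1,ok=F), TRANSFORM:P4(v=48,ok=T), EMIT:P3(v=0,ok=F)] out:P2(v=56); in:P6
Emitted by tick 7: ['P1', 'P2']

Answer: 2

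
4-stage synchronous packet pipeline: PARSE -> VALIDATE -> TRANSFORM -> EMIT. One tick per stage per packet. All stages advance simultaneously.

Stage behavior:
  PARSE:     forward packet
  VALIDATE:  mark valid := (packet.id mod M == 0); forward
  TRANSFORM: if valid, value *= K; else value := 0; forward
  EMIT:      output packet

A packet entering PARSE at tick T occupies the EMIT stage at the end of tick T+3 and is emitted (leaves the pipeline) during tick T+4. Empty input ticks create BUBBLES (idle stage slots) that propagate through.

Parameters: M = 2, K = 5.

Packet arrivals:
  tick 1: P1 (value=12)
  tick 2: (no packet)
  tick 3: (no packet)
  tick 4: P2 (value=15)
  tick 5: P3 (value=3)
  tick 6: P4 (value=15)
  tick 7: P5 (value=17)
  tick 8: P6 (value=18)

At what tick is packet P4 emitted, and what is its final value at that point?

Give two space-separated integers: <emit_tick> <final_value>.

Tick 1: [PARSE:P1(v=12,ok=F), VALIDATE:-, TRANSFORM:-, EMIT:-] out:-; in:P1
Tick 2: [PARSE:-, VALIDATE:P1(v=12,ok=F), TRANSFORM:-, EMIT:-] out:-; in:-
Tick 3: [PARSE:-, VALIDATE:-, TRANSFORM:P1(v=0,ok=F), EMIT:-] out:-; in:-
Tick 4: [PARSE:P2(v=15,ok=F), VALIDATE:-, TRANSFORM:-, EMIT:P1(v=0,ok=F)] out:-; in:P2
Tick 5: [PARSE:P3(v=3,ok=F), VALIDATE:P2(v=15,ok=T), TRANSFORM:-, EMIT:-] out:P1(v=0); in:P3
Tick 6: [PARSE:P4(v=15,ok=F), VALIDATE:P3(v=3,ok=F), TRANSFORM:P2(v=75,ok=T), EMIT:-] out:-; in:P4
Tick 7: [PARSE:P5(v=17,ok=F), VALIDATE:P4(v=15,ok=T), TRANSFORM:P3(v=0,ok=F), EMIT:P2(v=75,ok=T)] out:-; in:P5
Tick 8: [PARSE:P6(v=18,ok=F), VALIDATE:P5(v=17,ok=F), TRANSFORM:P4(v=75,ok=T), EMIT:P3(v=0,ok=F)] out:P2(v=75); in:P6
Tick 9: [PARSE:-, VALIDATE:P6(v=18,ok=T), TRANSFORM:P5(v=0,ok=F), EMIT:P4(v=75,ok=T)] out:P3(v=0); in:-
Tick 10: [PARSE:-, VALIDATE:-, TRANSFORM:P6(v=90,ok=T), EMIT:P5(v=0,ok=F)] out:P4(v=75); in:-
Tick 11: [PARSE:-, VALIDATE:-, TRANSFORM:-, EMIT:P6(v=90,ok=T)] out:P5(v=0); in:-
Tick 12: [PARSE:-, VALIDATE:-, TRANSFORM:-, EMIT:-] out:P6(v=90); in:-
P4: arrives tick 6, valid=True (id=4, id%2=0), emit tick 10, final value 75

Answer: 10 75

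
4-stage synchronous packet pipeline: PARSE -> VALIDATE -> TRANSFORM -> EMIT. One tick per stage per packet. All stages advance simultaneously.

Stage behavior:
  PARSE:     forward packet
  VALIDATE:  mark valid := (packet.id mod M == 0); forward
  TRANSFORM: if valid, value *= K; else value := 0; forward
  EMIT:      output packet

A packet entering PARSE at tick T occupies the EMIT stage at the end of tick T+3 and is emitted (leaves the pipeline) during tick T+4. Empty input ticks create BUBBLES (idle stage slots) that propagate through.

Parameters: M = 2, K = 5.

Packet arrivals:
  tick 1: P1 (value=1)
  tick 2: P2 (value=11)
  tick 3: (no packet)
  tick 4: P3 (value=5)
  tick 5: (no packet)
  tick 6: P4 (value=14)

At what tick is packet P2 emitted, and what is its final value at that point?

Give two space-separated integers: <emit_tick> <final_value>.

Answer: 6 55

Derivation:
Tick 1: [PARSE:P1(v=1,ok=F), VALIDATE:-, TRANSFORM:-, EMIT:-] out:-; in:P1
Tick 2: [PARSE:P2(v=11,ok=F), VALIDATE:P1(v=1,ok=F), TRANSFORM:-, EMIT:-] out:-; in:P2
Tick 3: [PARSE:-, VALIDATE:P2(v=11,ok=T), TRANSFORM:P1(v=0,ok=F), EMIT:-] out:-; in:-
Tick 4: [PARSE:P3(v=5,ok=F), VALIDATE:-, TRANSFORM:P2(v=55,ok=T), EMIT:P1(v=0,ok=F)] out:-; in:P3
Tick 5: [PARSE:-, VALIDATE:P3(v=5,ok=F), TRANSFORM:-, EMIT:P2(v=55,ok=T)] out:P1(v=0); in:-
Tick 6: [PARSE:P4(v=14,ok=F), VALIDATE:-, TRANSFORM:P3(v=0,ok=F), EMIT:-] out:P2(v=55); in:P4
Tick 7: [PARSE:-, VALIDATE:P4(v=14,ok=T), TRANSFORM:-, EMIT:P3(v=0,ok=F)] out:-; in:-
Tick 8: [PARSE:-, VALIDATE:-, TRANSFORM:P4(v=70,ok=T), EMIT:-] out:P3(v=0); in:-
Tick 9: [PARSE:-, VALIDATE:-, TRANSFORM:-, EMIT:P4(v=70,ok=T)] out:-; in:-
Tick 10: [PARSE:-, VALIDATE:-, TRANSFORM:-, EMIT:-] out:P4(v=70); in:-
P2: arrives tick 2, valid=True (id=2, id%2=0), emit tick 6, final value 55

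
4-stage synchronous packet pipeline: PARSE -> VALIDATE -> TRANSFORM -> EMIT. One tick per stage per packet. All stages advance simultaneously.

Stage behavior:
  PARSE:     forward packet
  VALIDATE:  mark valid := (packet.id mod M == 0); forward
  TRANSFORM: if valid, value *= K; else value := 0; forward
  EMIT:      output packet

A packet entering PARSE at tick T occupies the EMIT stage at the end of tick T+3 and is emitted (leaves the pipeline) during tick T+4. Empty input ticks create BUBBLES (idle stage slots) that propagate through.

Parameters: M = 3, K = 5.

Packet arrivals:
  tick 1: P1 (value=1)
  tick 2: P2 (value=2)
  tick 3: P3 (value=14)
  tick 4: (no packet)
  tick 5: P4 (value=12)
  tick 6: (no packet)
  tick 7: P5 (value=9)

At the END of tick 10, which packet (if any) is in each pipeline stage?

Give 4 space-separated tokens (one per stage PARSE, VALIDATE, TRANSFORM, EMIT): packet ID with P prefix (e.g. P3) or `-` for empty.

Tick 1: [PARSE:P1(v=1,ok=F), VALIDATE:-, TRANSFORM:-, EMIT:-] out:-; in:P1
Tick 2: [PARSE:P2(v=2,ok=F), VALIDATE:P1(v=1,ok=F), TRANSFORM:-, EMIT:-] out:-; in:P2
Tick 3: [PARSE:P3(v=14,ok=F), VALIDATE:P2(v=2,ok=F), TRANSFORM:P1(v=0,ok=F), EMIT:-] out:-; in:P3
Tick 4: [PARSE:-, VALIDATE:P3(v=14,ok=T), TRANSFORM:P2(v=0,ok=F), EMIT:P1(v=0,ok=F)] out:-; in:-
Tick 5: [PARSE:P4(v=12,ok=F), VALIDATE:-, TRANSFORM:P3(v=70,ok=T), EMIT:P2(v=0,ok=F)] out:P1(v=0); in:P4
Tick 6: [PARSE:-, VALIDATE:P4(v=12,ok=F), TRANSFORM:-, EMIT:P3(v=70,ok=T)] out:P2(v=0); in:-
Tick 7: [PARSE:P5(v=9,ok=F), VALIDATE:-, TRANSFORM:P4(v=0,ok=F), EMIT:-] out:P3(v=70); in:P5
Tick 8: [PARSE:-, VALIDATE:P5(v=9,ok=F), TRANSFORM:-, EMIT:P4(v=0,ok=F)] out:-; in:-
Tick 9: [PARSE:-, VALIDATE:-, TRANSFORM:P5(v=0,ok=F), EMIT:-] out:P4(v=0); in:-
Tick 10: [PARSE:-, VALIDATE:-, TRANSFORM:-, EMIT:P5(v=0,ok=F)] out:-; in:-
At end of tick 10: ['-', '-', '-', 'P5']

Answer: - - - P5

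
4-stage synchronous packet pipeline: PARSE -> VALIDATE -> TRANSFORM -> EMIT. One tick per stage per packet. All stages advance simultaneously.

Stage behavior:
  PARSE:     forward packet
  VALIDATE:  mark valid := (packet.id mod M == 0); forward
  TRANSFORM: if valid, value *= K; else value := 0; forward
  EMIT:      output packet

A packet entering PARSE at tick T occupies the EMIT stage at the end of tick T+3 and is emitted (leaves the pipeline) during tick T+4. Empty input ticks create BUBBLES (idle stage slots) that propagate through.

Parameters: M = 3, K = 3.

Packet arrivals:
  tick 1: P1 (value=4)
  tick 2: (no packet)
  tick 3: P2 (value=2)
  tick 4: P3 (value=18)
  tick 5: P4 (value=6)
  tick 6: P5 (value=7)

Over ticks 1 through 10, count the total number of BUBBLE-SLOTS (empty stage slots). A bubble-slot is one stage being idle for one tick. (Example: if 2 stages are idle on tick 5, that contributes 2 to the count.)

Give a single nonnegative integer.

Answer: 20

Derivation:
Tick 1: [PARSE:P1(v=4,ok=F), VALIDATE:-, TRANSFORM:-, EMIT:-] out:-; bubbles=3
Tick 2: [PARSE:-, VALIDATE:P1(v=4,ok=F), TRANSFORM:-, EMIT:-] out:-; bubbles=3
Tick 3: [PARSE:P2(v=2,ok=F), VALIDATE:-, TRANSFORM:P1(v=0,ok=F), EMIT:-] out:-; bubbles=2
Tick 4: [PARSE:P3(v=18,ok=F), VALIDATE:P2(v=2,ok=F), TRANSFORM:-, EMIT:P1(v=0,ok=F)] out:-; bubbles=1
Tick 5: [PARSE:P4(v=6,ok=F), VALIDATE:P3(v=18,ok=T), TRANSFORM:P2(v=0,ok=F), EMIT:-] out:P1(v=0); bubbles=1
Tick 6: [PARSE:P5(v=7,ok=F), VALIDATE:P4(v=6,ok=F), TRANSFORM:P3(v=54,ok=T), EMIT:P2(v=0,ok=F)] out:-; bubbles=0
Tick 7: [PARSE:-, VALIDATE:P5(v=7,ok=F), TRANSFORM:P4(v=0,ok=F), EMIT:P3(v=54,ok=T)] out:P2(v=0); bubbles=1
Tick 8: [PARSE:-, VALIDATE:-, TRANSFORM:P5(v=0,ok=F), EMIT:P4(v=0,ok=F)] out:P3(v=54); bubbles=2
Tick 9: [PARSE:-, VALIDATE:-, TRANSFORM:-, EMIT:P5(v=0,ok=F)] out:P4(v=0); bubbles=3
Tick 10: [PARSE:-, VALIDATE:-, TRANSFORM:-, EMIT:-] out:P5(v=0); bubbles=4
Total bubble-slots: 20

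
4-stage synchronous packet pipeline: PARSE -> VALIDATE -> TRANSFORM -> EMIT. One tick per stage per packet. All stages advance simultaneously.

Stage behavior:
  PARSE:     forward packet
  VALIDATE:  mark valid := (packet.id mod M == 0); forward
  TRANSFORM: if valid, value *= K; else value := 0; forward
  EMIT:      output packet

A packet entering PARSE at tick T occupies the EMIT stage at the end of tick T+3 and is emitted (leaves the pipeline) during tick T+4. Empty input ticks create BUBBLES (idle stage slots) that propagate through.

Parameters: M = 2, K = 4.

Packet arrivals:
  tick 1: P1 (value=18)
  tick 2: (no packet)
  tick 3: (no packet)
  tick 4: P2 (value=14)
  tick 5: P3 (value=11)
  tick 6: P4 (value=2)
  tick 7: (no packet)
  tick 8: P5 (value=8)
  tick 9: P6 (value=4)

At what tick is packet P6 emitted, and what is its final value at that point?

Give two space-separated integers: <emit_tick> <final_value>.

Answer: 13 16

Derivation:
Tick 1: [PARSE:P1(v=18,ok=F), VALIDATE:-, TRANSFORM:-, EMIT:-] out:-; in:P1
Tick 2: [PARSE:-, VALIDATE:P1(v=18,ok=F), TRANSFORM:-, EMIT:-] out:-; in:-
Tick 3: [PARSE:-, VALIDATE:-, TRANSFORM:P1(v=0,ok=F), EMIT:-] out:-; in:-
Tick 4: [PARSE:P2(v=14,ok=F), VALIDATE:-, TRANSFORM:-, EMIT:P1(v=0,ok=F)] out:-; in:P2
Tick 5: [PARSE:P3(v=11,ok=F), VALIDATE:P2(v=14,ok=T), TRANSFORM:-, EMIT:-] out:P1(v=0); in:P3
Tick 6: [PARSE:P4(v=2,ok=F), VALIDATE:P3(v=11,ok=F), TRANSFORM:P2(v=56,ok=T), EMIT:-] out:-; in:P4
Tick 7: [PARSE:-, VALIDATE:P4(v=2,ok=T), TRANSFORM:P3(v=0,ok=F), EMIT:P2(v=56,ok=T)] out:-; in:-
Tick 8: [PARSE:P5(v=8,ok=F), VALIDATE:-, TRANSFORM:P4(v=8,ok=T), EMIT:P3(v=0,ok=F)] out:P2(v=56); in:P5
Tick 9: [PARSE:P6(v=4,ok=F), VALIDATE:P5(v=8,ok=F), TRANSFORM:-, EMIT:P4(v=8,ok=T)] out:P3(v=0); in:P6
Tick 10: [PARSE:-, VALIDATE:P6(v=4,ok=T), TRANSFORM:P5(v=0,ok=F), EMIT:-] out:P4(v=8); in:-
Tick 11: [PARSE:-, VALIDATE:-, TRANSFORM:P6(v=16,ok=T), EMIT:P5(v=0,ok=F)] out:-; in:-
Tick 12: [PARSE:-, VALIDATE:-, TRANSFORM:-, EMIT:P6(v=16,ok=T)] out:P5(v=0); in:-
Tick 13: [PARSE:-, VALIDATE:-, TRANSFORM:-, EMIT:-] out:P6(v=16); in:-
P6: arrives tick 9, valid=True (id=6, id%2=0), emit tick 13, final value 16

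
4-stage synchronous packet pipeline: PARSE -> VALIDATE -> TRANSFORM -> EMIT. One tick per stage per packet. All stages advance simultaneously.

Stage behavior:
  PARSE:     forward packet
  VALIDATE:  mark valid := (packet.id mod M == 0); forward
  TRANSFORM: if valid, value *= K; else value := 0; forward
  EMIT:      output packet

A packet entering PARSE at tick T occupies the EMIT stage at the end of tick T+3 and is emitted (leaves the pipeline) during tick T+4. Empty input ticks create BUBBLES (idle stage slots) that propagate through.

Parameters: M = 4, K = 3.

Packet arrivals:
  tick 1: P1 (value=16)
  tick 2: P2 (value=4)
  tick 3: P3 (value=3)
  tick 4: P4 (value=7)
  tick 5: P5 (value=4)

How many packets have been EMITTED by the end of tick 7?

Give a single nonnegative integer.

Tick 1: [PARSE:P1(v=16,ok=F), VALIDATE:-, TRANSFORM:-, EMIT:-] out:-; in:P1
Tick 2: [PARSE:P2(v=4,ok=F), VALIDATE:P1(v=16,ok=F), TRANSFORM:-, EMIT:-] out:-; in:P2
Tick 3: [PARSE:P3(v=3,ok=F), VALIDATE:P2(v=4,ok=F), TRANSFORM:P1(v=0,ok=F), EMIT:-] out:-; in:P3
Tick 4: [PARSE:P4(v=7,ok=F), VALIDATE:P3(v=3,ok=F), TRANSFORM:P2(v=0,ok=F), EMIT:P1(v=0,ok=F)] out:-; in:P4
Tick 5: [PARSE:P5(v=4,ok=F), VALIDATE:P4(v=7,ok=T), TRANSFORM:P3(v=0,ok=F), EMIT:P2(v=0,ok=F)] out:P1(v=0); in:P5
Tick 6: [PARSE:-, VALIDATE:P5(v=4,ok=F), TRANSFORM:P4(v=21,ok=T), EMIT:P3(v=0,ok=F)] out:P2(v=0); in:-
Tick 7: [PARSE:-, VALIDATE:-, TRANSFORM:P5(v=0,ok=F), EMIT:P4(v=21,ok=T)] out:P3(v=0); in:-
Emitted by tick 7: ['P1', 'P2', 'P3']

Answer: 3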